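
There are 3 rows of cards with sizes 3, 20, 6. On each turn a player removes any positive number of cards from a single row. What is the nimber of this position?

Compute the nim-sum pairwise:
3 ⊕ 20 = 23
23 ⊕ 6 = 17

17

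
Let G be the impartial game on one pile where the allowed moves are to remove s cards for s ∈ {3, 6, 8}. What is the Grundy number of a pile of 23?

Grundy values for subtraction set {3, 6, 8}:
k:     0  1  2  3  4  5  6  7  8  9 10 11 12 13 14 15 16 17 18 19 20 21 22 23
g(k):  0  0  0  1  1  1  2  2  2  3  3  0  0  0  1  1  1  2  2  2  3  3  0  0
So g(23) = 0.

0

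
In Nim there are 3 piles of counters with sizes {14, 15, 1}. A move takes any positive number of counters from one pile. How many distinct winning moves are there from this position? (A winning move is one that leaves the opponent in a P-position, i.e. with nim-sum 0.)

0

In binary:
  1110  (14)
  1111  (15)
  0001  (1)
  ----
  0000  (0)
The nim-sum is already 0, so every move leaves a nonzero nim-sum — there are no winning moves.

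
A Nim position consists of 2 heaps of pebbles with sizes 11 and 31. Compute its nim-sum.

20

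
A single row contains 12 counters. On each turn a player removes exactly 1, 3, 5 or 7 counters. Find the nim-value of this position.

Grundy values for subtraction set {1, 3, 5, 7}:
k:     0  1  2  3  4  5  6  7  8  9 10 11 12
g(k):  0  1  0  1  0  1  0  1  0  1  0  1  0
So g(12) = 0.

0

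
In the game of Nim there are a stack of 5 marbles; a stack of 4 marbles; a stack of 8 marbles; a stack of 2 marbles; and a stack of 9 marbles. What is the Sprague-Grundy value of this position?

2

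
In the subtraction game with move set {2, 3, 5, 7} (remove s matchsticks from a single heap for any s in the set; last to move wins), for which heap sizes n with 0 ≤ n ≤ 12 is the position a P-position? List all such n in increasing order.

0, 1, 9, 10

Grundy values for subtraction set {2, 3, 5, 7}:
k:     0  1  2  3  4  5  6  7  8  9 10 11 12
g(k):  0  0  1  1  2  2  3  3  4  0  0  1  1
The P-positions (g = 0) in 0..12 are 0, 1, 9, 10.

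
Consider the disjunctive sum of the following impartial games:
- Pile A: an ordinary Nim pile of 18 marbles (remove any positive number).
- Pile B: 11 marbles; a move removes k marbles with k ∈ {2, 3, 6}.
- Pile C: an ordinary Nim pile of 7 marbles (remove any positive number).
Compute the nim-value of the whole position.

Pile A is a plain Nim pile of size 18, so its Grundy value is 18.
Grundy values for pile B (subtraction set {2, 3, 6}):
g(0) = mex{} = 0
g(1) = mex{} = 0
g(2) = mex{0} = 1
g(3) = mex{0} = 1
g(4) = mex{0,1} = 2
g(5) = mex{1} = 0
g(6) = mex{0,1,2} = 3
g(7) = mex{0,2} = 1
g(8) = mex{0,1,3} = 2
g(9) = mex{1,3} = 0
g(10) = mex{1,2} = 0
g(11) = mex{0,2} = 1
So g(11) = 1.
Pile C is a plain Nim pile of size 7, so its Grundy value is 7.
By the Sprague-Grundy theorem, the Grundy value of a sum of independent games is the XOR of the component values.
Combined value = 18 ⊕ 1 ⊕ 7 = 20.

20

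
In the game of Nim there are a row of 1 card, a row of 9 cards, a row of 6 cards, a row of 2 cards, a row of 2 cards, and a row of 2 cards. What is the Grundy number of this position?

12

Compute the nim-sum pairwise:
1 ^ 9 = 8
8 ^ 6 = 14
14 ^ 2 = 12
12 ^ 2 = 14
14 ^ 2 = 12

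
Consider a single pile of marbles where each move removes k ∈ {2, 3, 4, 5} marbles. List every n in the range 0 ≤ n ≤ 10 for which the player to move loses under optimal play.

0, 1, 7, 8

Compute g(0), g(1), … for moves {2, 3, 4, 5}:
g(0) = mex{} = 0
g(1) = mex{} = 0
g(2) = mex{0} = 1
g(3) = mex{0} = 1
g(4) = mex{0,1} = 2
g(5) = mex{0,1} = 2
g(6) = mex{0,1,2} = 3
g(7) = mex{1,2} = 0
g(8) = mex{1,2,3} = 0
g(9) = mex{0,2,3} = 1
g(10) = mex{0,2,3} = 1
The P-positions (g = 0) in 0..10 are 0, 1, 7, 8.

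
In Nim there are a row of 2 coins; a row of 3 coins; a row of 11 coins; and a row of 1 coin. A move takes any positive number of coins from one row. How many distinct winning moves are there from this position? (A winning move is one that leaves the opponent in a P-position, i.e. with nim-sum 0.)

1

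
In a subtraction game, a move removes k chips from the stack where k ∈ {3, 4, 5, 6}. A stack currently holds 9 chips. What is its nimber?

Grundy values for subtraction set {3, 4, 5, 6}:
k:     0  1  2  3  4  5  6  7  8  9
g(k):  0  0  0  1  1  1  2  2  2  0
So g(9) = 0.

0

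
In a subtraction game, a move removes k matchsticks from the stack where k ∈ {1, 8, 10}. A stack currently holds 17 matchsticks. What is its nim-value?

Compute g(0), g(1), … for moves {1, 8, 10}:
k:     0  1  2  3  4  5  6  7  8  9 10 11 12 13 14 15 16 17
g(k):  0  1  0  1  0  1  0  1  2  0  1  0  1  0  1  0  1  2
So g(17) = 2.

2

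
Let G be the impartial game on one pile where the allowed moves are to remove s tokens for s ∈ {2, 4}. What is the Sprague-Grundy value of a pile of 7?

0

Build the Grundy sequence with g(k) = mex{g(k−s) : s ∈ {2, 4}, s ≤ k}:
g(0) = mex{} = 0
g(1) = mex{} = 0
g(2) = mex{0} = 1
g(3) = mex{0} = 1
g(4) = mex{0,1} = 2
g(5) = mex{0,1} = 2
g(6) = mex{1,2} = 0
g(7) = mex{1,2} = 0
So g(7) = 0.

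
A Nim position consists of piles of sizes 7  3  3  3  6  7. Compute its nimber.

5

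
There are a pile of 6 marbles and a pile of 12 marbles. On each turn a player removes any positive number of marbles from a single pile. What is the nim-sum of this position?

Nim-sum: 6 ⊕ 12 = 10.

10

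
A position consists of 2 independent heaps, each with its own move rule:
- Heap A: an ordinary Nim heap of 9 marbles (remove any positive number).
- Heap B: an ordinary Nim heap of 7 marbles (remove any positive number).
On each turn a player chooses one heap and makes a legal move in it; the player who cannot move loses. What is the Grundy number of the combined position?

14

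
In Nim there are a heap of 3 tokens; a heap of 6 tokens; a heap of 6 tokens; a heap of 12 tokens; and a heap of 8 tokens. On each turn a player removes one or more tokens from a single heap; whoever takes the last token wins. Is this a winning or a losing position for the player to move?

Nim-sum: 3 ^ 6 ^ 6 ^ 12 ^ 8 = 7.
The nim-sum is 7 ≠ 0, so this is an N-position: the player to move can win.

Winning position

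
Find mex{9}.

0 is not in the set, so the mex is 0.

0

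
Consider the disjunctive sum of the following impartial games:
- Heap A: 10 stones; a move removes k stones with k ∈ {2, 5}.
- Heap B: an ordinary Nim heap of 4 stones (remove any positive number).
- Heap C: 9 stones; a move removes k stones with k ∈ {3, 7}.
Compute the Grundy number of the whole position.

4

Grundy values for heap A (subtraction set {2, 5}):
k:     0  1  2  3  4  5  6  7  8  9 10
g(k):  0  0  1  1  0  2  1  0  0  1  1
So g(10) = 1.
Heap B is a plain Nim heap of size 4, so its Grundy value is 4.
For heap C, compute g(0), g(1), … with moves {3, 7}:
k:     0  1  2  3  4  5  6  7  8  9
g(k):  0  0  0  1  1  1  0  2  2  1
So g(9) = 1.
The value of a disjunctive sum is the nim-sum of the parts.
Combined value = 1 XOR 4 XOR 1 = 4.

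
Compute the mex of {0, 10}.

0 is in the set but 1 is not, so the mex is 1.

1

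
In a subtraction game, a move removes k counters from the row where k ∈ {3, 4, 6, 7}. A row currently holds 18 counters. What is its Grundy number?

2

Build the Grundy sequence with g(k) = mex{g(k−s) : s ∈ {3, 4, 6, 7}, s ≤ k}:
k:     0  1  2  3  4  5  6  7  8  9 10 11 12 13 14 15 16 17 18
g(k):  0  0  0  1  1  1  2  2  2  3  0  0  0  1  1  1  2  2  2
So g(18) = 2.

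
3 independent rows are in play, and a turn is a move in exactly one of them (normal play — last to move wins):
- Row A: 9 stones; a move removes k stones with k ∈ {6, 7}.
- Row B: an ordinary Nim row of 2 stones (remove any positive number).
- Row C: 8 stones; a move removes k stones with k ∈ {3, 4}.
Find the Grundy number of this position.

Build the Grundy sequence for row A with g(k) = mex{g(k−s) : s ∈ {6, 7}, s ≤ k}:
g(0) = mex{} = 0
g(1) = mex{} = 0
g(2) = mex{} = 0
g(3) = mex{} = 0
g(4) = mex{} = 0
g(5) = mex{} = 0
g(6) = mex{0} = 1
g(7) = mex{0} = 1
g(8) = mex{0} = 1
g(9) = mex{0} = 1
So g(9) = 1.
Row B is a plain Nim row of size 2, so its Grundy value is 2.
For row C, compute g(0), g(1), … with moves {3, 4}:
k:     0  1  2  3  4  5  6  7  8
g(k):  0  0  0  1  1  1  2  0  0
So g(8) = 0.
The value of a disjunctive sum is the nim-sum of the parts.
Combined value = 1 ⊕ 2 ⊕ 0 = 3.

3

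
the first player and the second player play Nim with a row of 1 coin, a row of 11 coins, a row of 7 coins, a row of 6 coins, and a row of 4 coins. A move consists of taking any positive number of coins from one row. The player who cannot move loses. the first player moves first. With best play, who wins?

In binary:
  0001  (1)
  1011  (11)
  0111  (7)
  0110  (6)
  0100  (4)
  ----
  1111  (15)
The nim-sum is 15 ≠ 0, so this is an N-position: the player to move can win; the first player has a winning move.

the first player wins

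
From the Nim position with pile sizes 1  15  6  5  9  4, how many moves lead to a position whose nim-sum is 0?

0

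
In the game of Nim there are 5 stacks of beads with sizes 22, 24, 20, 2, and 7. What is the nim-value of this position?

Nim-sum: 22 ⊕ 24 ⊕ 20 ⊕ 2 ⊕ 7 = 31.

31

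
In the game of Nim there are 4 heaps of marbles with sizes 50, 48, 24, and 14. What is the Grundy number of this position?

20

Compute the nim-sum pairwise:
50 ^ 48 = 2
2 ^ 24 = 26
26 ^ 14 = 20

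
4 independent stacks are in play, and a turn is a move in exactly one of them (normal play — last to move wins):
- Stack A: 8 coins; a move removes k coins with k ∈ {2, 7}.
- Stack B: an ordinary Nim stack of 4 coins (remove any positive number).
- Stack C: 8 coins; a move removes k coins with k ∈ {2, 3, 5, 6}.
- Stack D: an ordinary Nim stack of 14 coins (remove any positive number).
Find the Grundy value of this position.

8

Grundy values for stack A (subtraction set {2, 7}):
k:     0  1  2  3  4  5  6  7  8
g(k):  0  0  1  1  0  0  1  1  2
So g(8) = 2.
Stack B is a plain Nim stack of size 4, so its Grundy value is 4.
For stack C, compute g(0), g(1), … with moves {2, 3, 5, 6}:
k:     0  1  2  3  4  5  6  7  8
g(k):  0  0  1  1  2  2  3  3  0
So g(8) = 0.
Stack D is a plain Nim stack of size 14, so its Grundy value is 14.
The value of a disjunctive sum is the nim-sum of the parts.
Combined value = 2 XOR 4 XOR 0 XOR 14 = 8.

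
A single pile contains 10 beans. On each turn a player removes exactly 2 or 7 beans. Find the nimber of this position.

0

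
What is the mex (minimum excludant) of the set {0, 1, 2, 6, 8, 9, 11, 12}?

The values 0, 1, 2 are all present; 3 is the first non-negative integer missing from the set.

3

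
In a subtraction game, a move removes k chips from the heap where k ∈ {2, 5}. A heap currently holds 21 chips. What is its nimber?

Grundy values for subtraction set {2, 5}:
k:     0  1  2  3  4  5  6  7  8  9 10 11 12 13 14 15 16 17 18 19 20 21
g(k):  0  0  1  1  0  2  1  0  0  1  1  0  2  1  0  0  1  1  0  2  1  0
So g(21) = 0.

0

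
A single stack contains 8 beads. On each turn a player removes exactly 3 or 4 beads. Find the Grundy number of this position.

Compute g(0), g(1), … for moves {3, 4}:
g(0) = mex{} = 0
g(1) = mex{} = 0
g(2) = mex{} = 0
g(3) = mex{0} = 1
g(4) = mex{0} = 1
g(5) = mex{0} = 1
g(6) = mex{0,1} = 2
g(7) = mex{1} = 0
g(8) = mex{1} = 0
So g(8) = 0.

0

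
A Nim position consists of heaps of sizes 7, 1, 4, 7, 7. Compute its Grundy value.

Nim-sum: 7 ⊕ 1 ⊕ 4 ⊕ 7 ⊕ 7 = 2.

2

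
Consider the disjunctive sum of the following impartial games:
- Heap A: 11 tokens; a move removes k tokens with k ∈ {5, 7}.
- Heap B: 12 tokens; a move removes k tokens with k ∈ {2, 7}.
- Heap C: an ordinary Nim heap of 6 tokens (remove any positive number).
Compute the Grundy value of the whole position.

Grundy values for heap A (subtraction set {5, 7}):
g(0) = mex{} = 0
g(1) = mex{} = 0
g(2) = mex{} = 0
g(3) = mex{} = 0
g(4) = mex{} = 0
g(5) = mex{0} = 1
g(6) = mex{0} = 1
g(7) = mex{0} = 1
g(8) = mex{0} = 1
g(9) = mex{0} = 1
g(10) = mex{0,1} = 2
g(11) = mex{0,1} = 2
So g(11) = 2.
Grundy values for heap B (subtraction set {2, 7}):
k:     0  1  2  3  4  5  6  7  8  9 10 11 12
g(k):  0  0  1  1  0  0  1  1  2  0  0  1  1
So g(12) = 1.
Heap C is a plain Nim heap of size 6, so its Grundy value is 6.
By the Sprague-Grundy theorem, the Grundy value of a sum of independent games is the XOR of the component values.
Combined value = 2 ⊕ 1 ⊕ 6 = 5.

5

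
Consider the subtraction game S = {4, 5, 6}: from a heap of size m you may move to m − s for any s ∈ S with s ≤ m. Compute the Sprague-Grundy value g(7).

Compute g(0), g(1), … for moves {4, 5, 6}:
k:     0  1  2  3  4  5  6  7
g(k):  0  0  0  0  1  1  1  1
So g(7) = 1.

1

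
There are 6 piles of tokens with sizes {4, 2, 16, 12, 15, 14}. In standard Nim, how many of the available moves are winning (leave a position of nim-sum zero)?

1

Nim-sum: 4 ^ 2 ^ 16 ^ 12 ^ 15 ^ 14 = 27.
The overall nim-sum is X = 27. A pile of size p has a winning move iff p XOR X < p (reduce it to p XOR X).
  4: 4 XOR 27 = 31 ≥ 4 — no move.
  2: 2 XOR 27 = 25 ≥ 2 — no move.
  16: 16 XOR 27 = 11 < 16 — winning move (to 11).
  12: 12 XOR 27 = 23 ≥ 12 — no move.
  15: 15 XOR 27 = 20 ≥ 15 — no move.
  14: 14 XOR 27 = 21 ≥ 14 — no move.
That gives 1 winning move.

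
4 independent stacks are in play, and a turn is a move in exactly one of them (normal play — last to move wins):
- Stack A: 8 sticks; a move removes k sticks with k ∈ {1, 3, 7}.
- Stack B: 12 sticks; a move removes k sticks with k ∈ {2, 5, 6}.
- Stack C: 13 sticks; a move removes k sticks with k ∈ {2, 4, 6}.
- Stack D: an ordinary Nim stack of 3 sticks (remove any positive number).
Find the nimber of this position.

1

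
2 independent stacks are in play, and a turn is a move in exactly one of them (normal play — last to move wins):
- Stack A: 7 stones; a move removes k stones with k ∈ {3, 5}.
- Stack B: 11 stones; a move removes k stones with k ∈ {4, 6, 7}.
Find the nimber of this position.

2

For stack A, compute g(0), g(1), … with moves {3, 5}:
k:     0  1  2  3  4  5  6  7
g(k):  0  0  0  1  1  1  2  2
So g(7) = 2.
Grundy values for stack B (subtraction set {4, 6, 7}):
k:     0  1  2  3  4  5  6  7  8  9 10 11
g(k):  0  0  0  0  1  1  1  1  2  2  2  0
So g(11) = 0.
By the Sprague-Grundy theorem, the Grundy value of a sum of independent games is the XOR of the component values.
Combined value = 2 ⊕ 0 = 2.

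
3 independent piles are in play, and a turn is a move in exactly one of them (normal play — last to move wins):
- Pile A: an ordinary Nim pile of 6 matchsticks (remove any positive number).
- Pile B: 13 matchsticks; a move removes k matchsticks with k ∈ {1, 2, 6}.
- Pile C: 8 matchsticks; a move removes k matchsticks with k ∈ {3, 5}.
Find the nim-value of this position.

Pile A is a plain Nim pile of size 6, so its Grundy value is 6.
Grundy values for pile B (subtraction set {1, 2, 6}):
g(0) = mex{} = 0
g(1) = mex{0} = 1
g(2) = mex{0,1} = 2
g(3) = mex{1,2} = 0
g(4) = mex{0,2} = 1
g(5) = mex{0,1} = 2
g(6) = mex{0,1,2} = 3
g(7) = mex{1,2,3} = 0
g(8) = mex{0,2,3} = 1
g(9) = mex{0,1} = 2
g(10) = mex{1,2} = 0
g(11) = mex{0,2} = 1
g(12) = mex{0,1,3} = 2
g(13) = mex{0,1,2} = 3
So g(13) = 3.
For pile C, compute g(0), g(1), … with moves {3, 5}:
g(0) = mex{} = 0
g(1) = mex{} = 0
g(2) = mex{} = 0
g(3) = mex{0} = 1
g(4) = mex{0} = 1
g(5) = mex{0} = 1
g(6) = mex{0,1} = 2
g(7) = mex{0,1} = 2
g(8) = mex{1} = 0
So g(8) = 0.
By the Sprague-Grundy theorem, the Grundy value of a sum of independent games is the XOR of the component values.
Combined value = 6 XOR 3 XOR 0 = 5.

5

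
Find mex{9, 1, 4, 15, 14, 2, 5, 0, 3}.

6

The values 0, 1, 2, 3, 4, 5 are all present; 6 is the first non-negative integer missing from the set.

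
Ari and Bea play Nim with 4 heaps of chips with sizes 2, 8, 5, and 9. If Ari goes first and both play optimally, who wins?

Ari wins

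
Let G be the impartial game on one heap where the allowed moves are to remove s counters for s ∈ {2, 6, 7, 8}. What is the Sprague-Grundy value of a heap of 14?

0

Compute g(0), g(1), … for moves {2, 6, 7, 8}:
g(0) = mex{} = 0
g(1) = mex{} = 0
g(2) = mex{0} = 1
g(3) = mex{0} = 1
g(4) = mex{1} = 0
g(5) = mex{1} = 0
g(6) = mex{0} = 1
g(7) = mex{0} = 1
g(8) = mex{0,1} = 2
g(9) = mex{0,1} = 2
g(10) = mex{0,1,2} = 3
g(11) = mex{0,1,2} = 3
g(12) = mex{0,1,3} = 2
g(13) = mex{0,1,3} = 2
g(14) = mex{1,2} = 0
So g(14) = 0.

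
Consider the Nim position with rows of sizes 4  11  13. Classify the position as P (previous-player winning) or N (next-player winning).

Nim-sum: 4 ^ 11 ^ 13 = 2.
The nim-sum is 2 ≠ 0, so this is an N-position: the player to move can win.

N-position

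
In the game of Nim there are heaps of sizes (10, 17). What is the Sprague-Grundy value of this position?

27

Compute the nim-sum pairwise:
10 ⊕ 17 = 27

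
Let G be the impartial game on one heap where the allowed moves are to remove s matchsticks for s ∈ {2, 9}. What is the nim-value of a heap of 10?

1

Compute g(0), g(1), … for moves {2, 9}:
g(0) = mex{} = 0
g(1) = mex{} = 0
g(2) = mex{0} = 1
g(3) = mex{0} = 1
g(4) = mex{1} = 0
g(5) = mex{1} = 0
g(6) = mex{0} = 1
g(7) = mex{0} = 1
g(8) = mex{1} = 0
g(9) = mex{0,1} = 2
g(10) = mex{0} = 1
So g(10) = 1.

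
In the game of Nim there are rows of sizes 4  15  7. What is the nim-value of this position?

12

Nim-sum: 4 XOR 15 XOR 7 = 12.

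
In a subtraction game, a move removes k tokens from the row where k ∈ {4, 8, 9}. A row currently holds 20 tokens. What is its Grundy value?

Compute g(0), g(1), … for moves {4, 8, 9}:
k:     0  1  2  3  4  5  6  7  8  9 10 11 12 13 14 15 16 17 18 19 20
g(k):  0  0  0  0  1  1  1  1  2  2  2  2  3  0  0  0  0  1  1  1  1
So g(20) = 1.

1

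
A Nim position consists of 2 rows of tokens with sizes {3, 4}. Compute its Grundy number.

Write each in binary and XOR column by column:
  011  (3)
  100  (4)
  ---
  111  (7)

7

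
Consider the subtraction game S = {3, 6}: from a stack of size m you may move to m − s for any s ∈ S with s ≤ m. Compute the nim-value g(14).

Grundy values for subtraction set {3, 6}:
k:     0  1  2  3  4  5  6  7  8  9 10 11 12 13 14
g(k):  0  0  0  1  1  1  2  2  2  0  0  0  1  1  1
So g(14) = 1.

1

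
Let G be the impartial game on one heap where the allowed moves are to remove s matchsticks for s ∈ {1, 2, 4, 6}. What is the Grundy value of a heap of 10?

Grundy values for subtraction set {1, 2, 4, 6}:
k:     0  1  2  3  4  5  6  7  8  9 10
g(k):  0  1  2  0  1  2  3  4  0  1  2
So g(10) = 2.

2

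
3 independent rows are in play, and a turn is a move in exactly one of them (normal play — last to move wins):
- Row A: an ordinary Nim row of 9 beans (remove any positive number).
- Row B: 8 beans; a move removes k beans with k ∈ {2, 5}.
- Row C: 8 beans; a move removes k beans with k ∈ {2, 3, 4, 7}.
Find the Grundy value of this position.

8

Row A is a plain Nim row of size 9, so its Grundy value is 9.
Grundy values for row B (subtraction set {2, 5}):
g(0) = mex{} = 0
g(1) = mex{} = 0
g(2) = mex{0} = 1
g(3) = mex{0} = 1
g(4) = mex{1} = 0
g(5) = mex{0,1} = 2
g(6) = mex{0} = 1
g(7) = mex{1,2} = 0
g(8) = mex{1} = 0
So g(8) = 0.
For row C, compute g(0), g(1), … with moves {2, 3, 4, 7}:
k:     0  1  2  3  4  5  6  7  8
g(k):  0  0  1  1  2  2  0  3  1
So g(8) = 1.
The value of a disjunctive sum is the nim-sum of the parts.
Combined value = 9 ⊕ 0 ⊕ 1 = 8.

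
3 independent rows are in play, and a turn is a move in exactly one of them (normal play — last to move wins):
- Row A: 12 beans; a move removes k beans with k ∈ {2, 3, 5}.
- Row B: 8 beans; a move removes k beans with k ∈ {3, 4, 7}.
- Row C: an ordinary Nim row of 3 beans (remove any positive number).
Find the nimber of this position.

For row A, compute g(0), g(1), … with moves {2, 3, 5}:
k:     0  1  2  3  4  5  6  7  8  9 10 11 12
g(k):  0  0  1  1  2  2  3  0  0  1  1  2  2
So g(12) = 2.
Grundy values for row B (subtraction set {3, 4, 7}):
g(0) = mex{} = 0
g(1) = mex{} = 0
g(2) = mex{} = 0
g(3) = mex{0} = 1
g(4) = mex{0} = 1
g(5) = mex{0} = 1
g(6) = mex{0,1} = 2
g(7) = mex{0,1} = 2
g(8) = mex{0,1} = 2
So g(8) = 2.
Row C is a plain Nim row of size 3, so its Grundy value is 3.
The value of a disjunctive sum is the nim-sum of the parts.
Combined value = 2 ⊕ 2 ⊕ 3 = 3.

3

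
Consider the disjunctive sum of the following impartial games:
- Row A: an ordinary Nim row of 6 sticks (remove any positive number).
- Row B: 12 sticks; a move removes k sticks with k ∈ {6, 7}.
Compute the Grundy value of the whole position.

Row A is a plain Nim row of size 6, so its Grundy value is 6.
Build the Grundy sequence for row B with g(k) = mex{g(k−s) : s ∈ {6, 7}, s ≤ k}:
k:     0  1  2  3  4  5  6  7  8  9 10 11 12
g(k):  0  0  0  0  0  0  1  1  1  1  1  1  2
So g(12) = 2.
By the Sprague-Grundy theorem, the Grundy value of a sum of independent games is the XOR of the component values.
Combined value = 6 XOR 2 = 4.

4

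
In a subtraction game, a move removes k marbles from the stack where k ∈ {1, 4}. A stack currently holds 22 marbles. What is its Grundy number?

0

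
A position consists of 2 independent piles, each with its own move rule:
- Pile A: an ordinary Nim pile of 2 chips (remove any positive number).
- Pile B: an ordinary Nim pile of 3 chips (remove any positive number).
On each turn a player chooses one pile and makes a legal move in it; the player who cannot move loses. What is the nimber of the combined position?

1

Pile A is a plain Nim pile of size 2, so its Grundy value is 2.
Pile B is a plain Nim pile of size 3, so its Grundy value is 3.
The value of a disjunctive sum is the nim-sum of the parts.
Combined value = 2 XOR 3 = 1.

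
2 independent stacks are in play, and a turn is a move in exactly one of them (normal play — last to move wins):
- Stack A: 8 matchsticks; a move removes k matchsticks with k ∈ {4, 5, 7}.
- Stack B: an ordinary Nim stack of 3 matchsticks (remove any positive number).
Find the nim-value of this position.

For stack A, compute g(0), g(1), … with moves {4, 5, 7}:
k:     0  1  2  3  4  5  6  7  8
g(k):  0  0  0  0  1  1  1  1  2
So g(8) = 2.
Stack B is a plain Nim stack of size 3, so its Grundy value is 3.
The value of a disjunctive sum is the nim-sum of the parts.
Combined value = 2 XOR 3 = 1.

1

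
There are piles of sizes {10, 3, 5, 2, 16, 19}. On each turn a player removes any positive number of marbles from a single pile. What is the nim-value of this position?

13

Bitwise XOR of the heap sizes:
  01010  (10)
  00011  (3)
  00101  (5)
  00010  (2)
  10000  (16)
  10011  (19)
  -----
  01101  (13)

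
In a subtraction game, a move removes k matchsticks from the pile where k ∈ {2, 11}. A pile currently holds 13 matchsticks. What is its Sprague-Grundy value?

Build the Grundy sequence with g(k) = mex{g(k−s) : s ∈ {2, 11}, s ≤ k}:
k:     0  1  2  3  4  5  6  7  8  9 10 11 12 13
g(k):  0  0  1  1  0  0  1  1  0  0  1  1  2  0
So g(13) = 0.

0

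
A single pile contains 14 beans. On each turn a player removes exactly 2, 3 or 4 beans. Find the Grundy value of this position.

Build the Grundy sequence with g(k) = mex{g(k−s) : s ∈ {2, 3, 4}, s ≤ k}:
k:     0  1  2  3  4  5  6  7  8  9 10 11 12 13 14
g(k):  0  0  1  1  2  2  0  0  1  1  2  2  0  0  1
So g(14) = 1.

1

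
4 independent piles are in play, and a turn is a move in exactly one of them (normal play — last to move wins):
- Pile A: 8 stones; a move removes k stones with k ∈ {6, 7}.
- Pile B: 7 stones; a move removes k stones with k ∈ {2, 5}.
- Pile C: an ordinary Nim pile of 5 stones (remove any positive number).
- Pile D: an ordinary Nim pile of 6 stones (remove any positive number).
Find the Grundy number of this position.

2

Build the Grundy sequence for pile A with g(k) = mex{g(k−s) : s ∈ {6, 7}, s ≤ k}:
g(0) = mex{} = 0
g(1) = mex{} = 0
g(2) = mex{} = 0
g(3) = mex{} = 0
g(4) = mex{} = 0
g(5) = mex{} = 0
g(6) = mex{0} = 1
g(7) = mex{0} = 1
g(8) = mex{0} = 1
So g(8) = 1.
For pile B, compute g(0), g(1), … with moves {2, 5}:
k:     0  1  2  3  4  5  6  7
g(k):  0  0  1  1  0  2  1  0
So g(7) = 0.
Pile C is a plain Nim pile of size 5, so its Grundy value is 5.
Pile D is a plain Nim pile of size 6, so its Grundy value is 6.
By the Sprague-Grundy theorem, the Grundy value of a sum of independent games is the XOR of the component values.
Combined value = 1 ⊕ 0 ⊕ 5 ⊕ 6 = 2.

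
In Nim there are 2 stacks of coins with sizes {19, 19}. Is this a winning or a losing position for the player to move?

Bitwise XOR of the heap sizes:
  10011  (19)
  10011  (19)
  -----
  00000  (0)
The nim-sum is 0, so this is a P-position: the player to move is in a losing position under optimal play.

Losing position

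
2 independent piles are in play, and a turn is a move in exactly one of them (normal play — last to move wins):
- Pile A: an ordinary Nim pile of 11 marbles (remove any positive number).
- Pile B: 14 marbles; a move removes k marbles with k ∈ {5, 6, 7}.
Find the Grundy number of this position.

11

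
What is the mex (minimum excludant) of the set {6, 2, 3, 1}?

0

0 is not in the set, so the mex is 0.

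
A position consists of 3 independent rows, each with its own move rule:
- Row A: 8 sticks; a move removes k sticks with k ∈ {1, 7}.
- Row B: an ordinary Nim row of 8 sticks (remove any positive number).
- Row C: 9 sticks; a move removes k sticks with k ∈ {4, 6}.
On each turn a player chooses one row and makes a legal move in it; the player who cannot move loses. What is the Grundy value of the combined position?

10

For row A, compute g(0), g(1), … with moves {1, 7}:
k:     0  1  2  3  4  5  6  7  8
g(k):  0  1  0  1  0  1  0  1  0
So g(8) = 0.
Row B is a plain Nim row of size 8, so its Grundy value is 8.
For row C, compute g(0), g(1), … with moves {4, 6}:
g(0) = mex{} = 0
g(1) = mex{} = 0
g(2) = mex{} = 0
g(3) = mex{} = 0
g(4) = mex{0} = 1
g(5) = mex{0} = 1
g(6) = mex{0} = 1
g(7) = mex{0} = 1
g(8) = mex{0,1} = 2
g(9) = mex{0,1} = 2
So g(9) = 2.
The value of a disjunctive sum is the nim-sum of the parts.
Combined value = 0 XOR 8 XOR 2 = 10.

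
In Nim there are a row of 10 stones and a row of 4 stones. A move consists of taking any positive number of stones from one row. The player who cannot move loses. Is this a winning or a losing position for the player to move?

Compute the nim-sum pairwise:
10 ^ 4 = 14
The nim-sum is 14 ≠ 0, so this is an N-position: the player to move can win.

Winning position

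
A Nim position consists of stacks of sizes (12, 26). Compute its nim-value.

22

Compute the nim-sum pairwise:
12 ⊕ 26 = 22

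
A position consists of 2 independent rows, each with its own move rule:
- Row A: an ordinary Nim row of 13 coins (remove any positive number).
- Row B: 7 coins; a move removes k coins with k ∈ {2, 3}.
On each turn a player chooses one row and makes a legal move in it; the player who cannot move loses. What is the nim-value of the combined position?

Row A is a plain Nim row of size 13, so its Grundy value is 13.
Build the Grundy sequence for row B with g(k) = mex{g(k−s) : s ∈ {2, 3}, s ≤ k}:
g(0) = mex{} = 0
g(1) = mex{} = 0
g(2) = mex{0} = 1
g(3) = mex{0} = 1
g(4) = mex{0,1} = 2
g(5) = mex{1} = 0
g(6) = mex{1,2} = 0
g(7) = mex{0,2} = 1
So g(7) = 1.
The value of a disjunctive sum is the nim-sum of the parts.
Combined value = 13 XOR 1 = 12.

12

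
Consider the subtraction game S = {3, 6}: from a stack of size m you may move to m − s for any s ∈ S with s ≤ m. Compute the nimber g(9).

Build the Grundy sequence with g(k) = mex{g(k−s) : s ∈ {3, 6}, s ≤ k}:
g(0) = mex{} = 0
g(1) = mex{} = 0
g(2) = mex{} = 0
g(3) = mex{0} = 1
g(4) = mex{0} = 1
g(5) = mex{0} = 1
g(6) = mex{0,1} = 2
g(7) = mex{0,1} = 2
g(8) = mex{0,1} = 2
g(9) = mex{1,2} = 0
So g(9) = 0.

0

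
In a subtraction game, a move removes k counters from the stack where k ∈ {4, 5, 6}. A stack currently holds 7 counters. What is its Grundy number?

1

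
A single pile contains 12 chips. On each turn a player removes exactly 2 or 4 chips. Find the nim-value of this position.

0

Build the Grundy sequence with g(k) = mex{g(k−s) : s ∈ {2, 4}, s ≤ k}:
g(0) = mex{} = 0
g(1) = mex{} = 0
g(2) = mex{0} = 1
g(3) = mex{0} = 1
g(4) = mex{0,1} = 2
g(5) = mex{0,1} = 2
g(6) = mex{1,2} = 0
g(7) = mex{1,2} = 0
g(8) = mex{0,2} = 1
g(9) = mex{0,2} = 1
g(10) = mex{0,1} = 2
g(11) = mex{0,1} = 2
g(12) = mex{1,2} = 0
So g(12) = 0.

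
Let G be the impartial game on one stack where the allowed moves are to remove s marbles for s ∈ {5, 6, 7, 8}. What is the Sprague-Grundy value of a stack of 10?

Grundy values for subtraction set {5, 6, 7, 8}:
k:     0  1  2  3  4  5  6  7  8  9 10
g(k):  0  0  0  0  0  1  1  1  1  1  2
So g(10) = 2.

2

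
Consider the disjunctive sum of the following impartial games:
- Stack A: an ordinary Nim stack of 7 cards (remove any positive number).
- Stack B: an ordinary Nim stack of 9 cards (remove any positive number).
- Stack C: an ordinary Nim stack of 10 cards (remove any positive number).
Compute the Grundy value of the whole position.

Stack A is a plain Nim stack of size 7, so its Grundy value is 7.
Stack B is a plain Nim stack of size 9, so its Grundy value is 9.
Stack C is a plain Nim stack of size 10, so its Grundy value is 10.
The value of a disjunctive sum is the nim-sum of the parts.
Combined value = 7 ⊕ 9 ⊕ 10 = 4.

4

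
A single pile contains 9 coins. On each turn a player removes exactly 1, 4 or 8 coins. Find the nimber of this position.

2

Build the Grundy sequence with g(k) = mex{g(k−s) : s ∈ {1, 4, 8}, s ≤ k}:
g(0) = mex{} = 0
g(1) = mex{0} = 1
g(2) = mex{1} = 0
g(3) = mex{0} = 1
g(4) = mex{0,1} = 2
g(5) = mex{1,2} = 0
g(6) = mex{0} = 1
g(7) = mex{1} = 0
g(8) = mex{0,2} = 1
g(9) = mex{0,1} = 2
So g(9) = 2.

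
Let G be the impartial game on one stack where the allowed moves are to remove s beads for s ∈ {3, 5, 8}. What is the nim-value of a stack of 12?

0

Build the Grundy sequence with g(k) = mex{g(k−s) : s ∈ {3, 5, 8}, s ≤ k}:
k:     0  1  2  3  4  5  6  7  8  9 10 11 12
g(k):  0  0  0  1  1  1  2  2  2  3  3  0  0
So g(12) = 0.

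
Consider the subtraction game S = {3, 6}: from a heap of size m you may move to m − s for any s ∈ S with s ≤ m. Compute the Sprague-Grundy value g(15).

2

Build the Grundy sequence with g(k) = mex{g(k−s) : s ∈ {3, 6}, s ≤ k}:
k:     0  1  2  3  4  5  6  7  8  9 10 11 12 13 14 15
g(k):  0  0  0  1  1  1  2  2  2  0  0  0  1  1  1  2
So g(15) = 2.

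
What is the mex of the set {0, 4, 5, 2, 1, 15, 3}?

The values 0, 1, 2, 3, 4, 5 are all present; 6 is the first non-negative integer missing from the set.

6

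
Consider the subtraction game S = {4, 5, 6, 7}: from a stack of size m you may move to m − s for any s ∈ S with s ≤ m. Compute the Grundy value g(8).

Compute g(0), g(1), … for moves {4, 5, 6, 7}:
k:     0  1  2  3  4  5  6  7  8
g(k):  0  0  0  0  1  1  1  1  2
So g(8) = 2.

2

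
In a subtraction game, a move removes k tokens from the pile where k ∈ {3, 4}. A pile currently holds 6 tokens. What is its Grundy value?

2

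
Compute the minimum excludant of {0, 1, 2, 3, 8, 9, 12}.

4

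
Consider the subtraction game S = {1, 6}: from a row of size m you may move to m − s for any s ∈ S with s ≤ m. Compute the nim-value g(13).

2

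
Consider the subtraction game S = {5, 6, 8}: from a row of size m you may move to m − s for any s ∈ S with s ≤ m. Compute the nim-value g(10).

Compute g(0), g(1), … for moves {5, 6, 8}:
g(0) = mex{} = 0
g(1) = mex{} = 0
g(2) = mex{} = 0
g(3) = mex{} = 0
g(4) = mex{} = 0
g(5) = mex{0} = 1
g(6) = mex{0} = 1
g(7) = mex{0} = 1
g(8) = mex{0} = 1
g(9) = mex{0} = 1
g(10) = mex{0,1} = 2
So g(10) = 2.

2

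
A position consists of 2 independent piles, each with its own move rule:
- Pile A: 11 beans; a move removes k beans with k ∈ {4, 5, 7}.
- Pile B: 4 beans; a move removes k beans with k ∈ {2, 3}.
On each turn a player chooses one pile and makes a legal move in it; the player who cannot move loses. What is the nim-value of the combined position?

Grundy values for pile A (subtraction set {4, 5, 7}):
g(0) = mex{} = 0
g(1) = mex{} = 0
g(2) = mex{} = 0
g(3) = mex{} = 0
g(4) = mex{0} = 1
g(5) = mex{0} = 1
g(6) = mex{0} = 1
g(7) = mex{0} = 1
g(8) = mex{0,1} = 2
g(9) = mex{0,1} = 2
g(10) = mex{0,1} = 2
g(11) = mex{1} = 0
So g(11) = 0.
Build the Grundy sequence for pile B with g(k) = mex{g(k−s) : s ∈ {2, 3}, s ≤ k}:
k:     0  1  2  3  4
g(k):  0  0  1  1  2
So g(4) = 2.
The value of a disjunctive sum is the nim-sum of the parts.
Combined value = 0 XOR 2 = 2.

2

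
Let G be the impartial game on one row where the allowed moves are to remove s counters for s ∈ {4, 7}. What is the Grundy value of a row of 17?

Grundy values for subtraction set {4, 7}:
k:     0  1  2  3  4  5  6  7  8  9 10 11 12 13 14 15 16 17
g(k):  0  0  0  0  1  1  1  1  2  2  2  0  0  0  0  1  1  1
So g(17) = 1.

1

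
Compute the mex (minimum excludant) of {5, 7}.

0 is not in the set, so the mex is 0.

0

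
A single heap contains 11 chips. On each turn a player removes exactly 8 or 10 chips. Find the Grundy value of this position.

Grundy values for subtraction set {8, 10}:
g(0) = mex{} = 0
g(1) = mex{} = 0
g(2) = mex{} = 0
g(3) = mex{} = 0
g(4) = mex{} = 0
g(5) = mex{} = 0
g(6) = mex{} = 0
g(7) = mex{} = 0
g(8) = mex{0} = 1
g(9) = mex{0} = 1
g(10) = mex{0} = 1
g(11) = mex{0} = 1
So g(11) = 1.

1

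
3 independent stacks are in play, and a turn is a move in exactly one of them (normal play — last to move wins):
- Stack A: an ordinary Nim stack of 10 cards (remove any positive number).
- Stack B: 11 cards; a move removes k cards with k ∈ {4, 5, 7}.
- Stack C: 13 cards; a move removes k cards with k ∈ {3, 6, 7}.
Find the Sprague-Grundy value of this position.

11

Stack A is a plain Nim stack of size 10, so its Grundy value is 10.
Grundy values for stack B (subtraction set {4, 5, 7}):
g(0) = mex{} = 0
g(1) = mex{} = 0
g(2) = mex{} = 0
g(3) = mex{} = 0
g(4) = mex{0} = 1
g(5) = mex{0} = 1
g(6) = mex{0} = 1
g(7) = mex{0} = 1
g(8) = mex{0,1} = 2
g(9) = mex{0,1} = 2
g(10) = mex{0,1} = 2
g(11) = mex{1} = 0
So g(11) = 0.
Grundy values for stack C (subtraction set {3, 6, 7}):
g(0) = mex{} = 0
g(1) = mex{} = 0
g(2) = mex{} = 0
g(3) = mex{0} = 1
g(4) = mex{0} = 1
g(5) = mex{0} = 1
g(6) = mex{0,1} = 2
g(7) = mex{0,1} = 2
g(8) = mex{0,1} = 2
g(9) = mex{0,1,2} = 3
g(10) = mex{1,2} = 0
g(11) = mex{1,2} = 0
g(12) = mex{1,2,3} = 0
g(13) = mex{0,2} = 1
So g(13) = 1.
By the Sprague-Grundy theorem, the Grundy value of a sum of independent games is the XOR of the component values.
Combined value = 10 XOR 0 XOR 1 = 11.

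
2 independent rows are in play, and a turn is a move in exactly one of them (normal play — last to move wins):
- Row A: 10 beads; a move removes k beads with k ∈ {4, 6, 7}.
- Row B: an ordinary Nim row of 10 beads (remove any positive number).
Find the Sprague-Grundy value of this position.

8

For row A, compute g(0), g(1), … with moves {4, 6, 7}:
g(0) = mex{} = 0
g(1) = mex{} = 0
g(2) = mex{} = 0
g(3) = mex{} = 0
g(4) = mex{0} = 1
g(5) = mex{0} = 1
g(6) = mex{0} = 1
g(7) = mex{0} = 1
g(8) = mex{0,1} = 2
g(9) = mex{0,1} = 2
g(10) = mex{0,1} = 2
So g(10) = 2.
Row B is a plain Nim row of size 10, so its Grundy value is 10.
By the Sprague-Grundy theorem, the Grundy value of a sum of independent games is the XOR of the component values.
Combined value = 2 ⊕ 10 = 8.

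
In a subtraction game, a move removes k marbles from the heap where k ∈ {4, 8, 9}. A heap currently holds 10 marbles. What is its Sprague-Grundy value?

Grundy values for subtraction set {4, 8, 9}:
g(0) = mex{} = 0
g(1) = mex{} = 0
g(2) = mex{} = 0
g(3) = mex{} = 0
g(4) = mex{0} = 1
g(5) = mex{0} = 1
g(6) = mex{0} = 1
g(7) = mex{0} = 1
g(8) = mex{0,1} = 2
g(9) = mex{0,1} = 2
g(10) = mex{0,1} = 2
So g(10) = 2.

2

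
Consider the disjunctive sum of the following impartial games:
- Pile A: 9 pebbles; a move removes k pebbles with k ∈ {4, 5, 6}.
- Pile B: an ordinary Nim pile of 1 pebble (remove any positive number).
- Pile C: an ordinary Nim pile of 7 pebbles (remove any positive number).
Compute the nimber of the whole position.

4

Grundy values for pile A (subtraction set {4, 5, 6}):
k:     0  1  2  3  4  5  6  7  8  9
g(k):  0  0  0  0  1  1  1  1  2  2
So g(9) = 2.
Pile B is a plain Nim pile of size 1, so its Grundy value is 1.
Pile C is a plain Nim pile of size 7, so its Grundy value is 7.
By the Sprague-Grundy theorem, the Grundy value of a sum of independent games is the XOR of the component values.
Combined value = 2 XOR 1 XOR 7 = 4.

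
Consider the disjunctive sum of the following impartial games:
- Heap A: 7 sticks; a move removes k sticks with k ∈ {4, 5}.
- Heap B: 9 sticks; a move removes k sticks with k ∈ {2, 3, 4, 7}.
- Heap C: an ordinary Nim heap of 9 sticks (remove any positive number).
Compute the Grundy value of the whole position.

12

Grundy values for heap A (subtraction set {4, 5}):
k:     0  1  2  3  4  5  6  7
g(k):  0  0  0  0  1  1  1  1
So g(7) = 1.
For heap B, compute g(0), g(1), … with moves {2, 3, 4, 7}:
k:     0  1  2  3  4  5  6  7  8  9
g(k):  0  0  1  1  2  2  0  3  1  4
So g(9) = 4.
Heap C is a plain Nim heap of size 9, so its Grundy value is 9.
By the Sprague-Grundy theorem, the Grundy value of a sum of independent games is the XOR of the component values.
Combined value = 1 XOR 4 XOR 9 = 12.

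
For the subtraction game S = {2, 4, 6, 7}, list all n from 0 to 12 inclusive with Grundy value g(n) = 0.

0, 1, 9, 10

Grundy values for subtraction set {2, 4, 6, 7}:
g(0) = mex{} = 0
g(1) = mex{} = 0
g(2) = mex{0} = 1
g(3) = mex{0} = 1
g(4) = mex{0,1} = 2
g(5) = mex{0,1} = 2
g(6) = mex{0,1,2} = 3
g(7) = mex{0,1,2} = 3
g(8) = mex{0,1,2,3} = 4
g(9) = mex{1,2,3} = 0
g(10) = mex{1,2,3,4} = 0
g(11) = mex{0,2,3} = 1
g(12) = mex{0,2,3,4} = 1
The P-positions (g = 0) in 0..12 are 0, 1, 9, 10.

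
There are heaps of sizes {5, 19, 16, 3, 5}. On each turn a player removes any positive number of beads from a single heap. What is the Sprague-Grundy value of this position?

0

Nim-sum: 5 XOR 19 XOR 16 XOR 3 XOR 5 = 0.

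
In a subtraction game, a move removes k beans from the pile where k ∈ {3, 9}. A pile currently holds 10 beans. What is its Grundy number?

Build the Grundy sequence with g(k) = mex{g(k−s) : s ∈ {3, 9}, s ≤ k}:
k:     0  1  2  3  4  5  6  7  8  9 10
g(k):  0  0  0  1  1  1  0  0  0  1  1
So g(10) = 1.

1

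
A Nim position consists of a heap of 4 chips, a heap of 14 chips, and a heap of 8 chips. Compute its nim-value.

Compute the nim-sum pairwise:
4 ^ 14 = 10
10 ^ 8 = 2

2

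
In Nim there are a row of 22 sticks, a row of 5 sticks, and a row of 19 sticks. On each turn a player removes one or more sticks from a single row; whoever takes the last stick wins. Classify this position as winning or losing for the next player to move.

Bitwise XOR of the heap sizes:
  10110  (22)
  00101  (5)
  10011  (19)
  -----
  00000  (0)
The nim-sum is 0, so this is a P-position: the player to move is in a losing position under optimal play.

Losing position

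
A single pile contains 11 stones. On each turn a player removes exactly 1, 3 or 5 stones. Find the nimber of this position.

1

Compute g(0), g(1), … for moves {1, 3, 5}:
g(0) = mex{} = 0
g(1) = mex{0} = 1
g(2) = mex{1} = 0
g(3) = mex{0} = 1
g(4) = mex{1} = 0
g(5) = mex{0} = 1
g(6) = mex{1} = 0
g(7) = mex{0} = 1
g(8) = mex{1} = 0
g(9) = mex{0} = 1
g(10) = mex{1} = 0
g(11) = mex{0} = 1
So g(11) = 1.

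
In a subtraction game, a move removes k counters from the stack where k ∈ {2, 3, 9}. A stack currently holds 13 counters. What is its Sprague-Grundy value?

Compute g(0), g(1), … for moves {2, 3, 9}:
g(0) = mex{} = 0
g(1) = mex{} = 0
g(2) = mex{0} = 1
g(3) = mex{0} = 1
g(4) = mex{0,1} = 2
g(5) = mex{1} = 0
g(6) = mex{1,2} = 0
g(7) = mex{0,2} = 1
g(8) = mex{0} = 1
g(9) = mex{0,1} = 2
g(10) = mex{0,1} = 2
g(11) = mex{1,2} = 0
g(12) = mex{1,2} = 0
g(13) = mex{0,2} = 1
So g(13) = 1.

1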